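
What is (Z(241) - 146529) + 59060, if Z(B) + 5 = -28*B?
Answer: -94222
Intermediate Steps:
Z(B) = -5 - 28*B
(Z(241) - 146529) + 59060 = ((-5 - 28*241) - 146529) + 59060 = ((-5 - 6748) - 146529) + 59060 = (-6753 - 146529) + 59060 = -153282 + 59060 = -94222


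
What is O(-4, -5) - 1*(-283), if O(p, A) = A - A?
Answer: 283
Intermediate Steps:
O(p, A) = 0
O(-4, -5) - 1*(-283) = 0 - 1*(-283) = 0 + 283 = 283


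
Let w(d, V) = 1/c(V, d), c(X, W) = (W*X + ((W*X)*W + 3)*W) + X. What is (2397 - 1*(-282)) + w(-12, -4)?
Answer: 18538681/6920 ≈ 2679.0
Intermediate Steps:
c(X, W) = X + W*X + W*(3 + X*W²) (c(X, W) = (W*X + (X*W² + 3)*W) + X = (W*X + (3 + X*W²)*W) + X = (W*X + W*(3 + X*W²)) + X = X + W*X + W*(3 + X*W²))
w(d, V) = 1/(V + 3*d + V*d + V*d³) (w(d, V) = 1/(V + 3*d + d*V + V*d³) = 1/(V + 3*d + V*d + V*d³))
(2397 - 1*(-282)) + w(-12, -4) = (2397 - 1*(-282)) + 1/(-4 + 3*(-12) - 4*(-12) - 4*(-12)³) = (2397 + 282) + 1/(-4 - 36 + 48 - 4*(-1728)) = 2679 + 1/(-4 - 36 + 48 + 6912) = 2679 + 1/6920 = 18538681/6920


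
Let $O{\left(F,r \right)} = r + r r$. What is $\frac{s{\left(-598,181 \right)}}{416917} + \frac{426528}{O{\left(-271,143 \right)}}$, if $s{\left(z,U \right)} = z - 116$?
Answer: $\frac{1234806052}{59619131} \approx 20.712$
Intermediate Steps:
$s{\left(z,U \right)} = -116 + z$
$O{\left(F,r \right)} = r + r^{2}$
$\frac{s{\left(-598,181 \right)}}{416917} + \frac{426528}{O{\left(-271,143 \right)}} = \frac{-116 - 598}{416917} + \frac{426528}{143 \left(1 + 143\right)} = \left(-714\right) \frac{1}{416917} + \frac{426528}{143 \cdot 144} = - \frac{714}{416917} + \frac{426528}{20592} = - \frac{714}{416917} + 426528 \cdot \frac{1}{20592} = - \frac{714}{416917} + \frac{2962}{143} = \frac{1234806052}{59619131}$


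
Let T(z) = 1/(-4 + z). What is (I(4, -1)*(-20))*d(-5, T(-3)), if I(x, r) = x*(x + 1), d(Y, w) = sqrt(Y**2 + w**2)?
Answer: -400*sqrt(1226)/7 ≈ -2000.8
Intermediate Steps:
I(x, r) = x*(1 + x)
(I(4, -1)*(-20))*d(-5, T(-3)) = ((4*(1 + 4))*(-20))*sqrt((-5)**2 + (1/(-4 - 3))**2) = ((4*5)*(-20))*sqrt(25 + (1/(-7))**2) = (20*(-20))*sqrt(25 + (-1/7)**2) = -400*sqrt(25 + 1/49) = -400*sqrt(1226)/7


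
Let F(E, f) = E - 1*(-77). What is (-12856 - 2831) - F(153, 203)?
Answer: -15917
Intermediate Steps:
F(E, f) = 77 + E (F(E, f) = E + 77 = 77 + E)
(-12856 - 2831) - F(153, 203) = (-12856 - 2831) - (77 + 153) = -15687 - 1*230 = -15687 - 230 = -15917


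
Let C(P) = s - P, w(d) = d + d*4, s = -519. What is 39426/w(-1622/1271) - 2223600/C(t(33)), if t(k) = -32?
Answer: -3185195601/1974785 ≈ -1612.9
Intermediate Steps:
w(d) = 5*d (w(d) = d + 4*d = 5*d)
C(P) = -519 - P
39426/w(-1622/1271) - 2223600/C(t(33)) = 39426/((5*(-1622/1271))) - 2223600/(-519 - 1*(-32)) = 39426/((5*(-1622*1/1271))) - 2223600/(-519 + 32) = 39426/((5*(-1622/1271))) - 2223600/(-487) = 39426/(-8110/1271) - 2223600*(-1/487) = 39426*(-1271/8110) + 2223600/487 = -25055223/4055 + 2223600/487 = -3185195601/1974785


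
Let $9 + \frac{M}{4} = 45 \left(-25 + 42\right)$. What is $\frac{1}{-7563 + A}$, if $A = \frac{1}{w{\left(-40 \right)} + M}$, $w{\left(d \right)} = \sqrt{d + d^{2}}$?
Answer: $- \frac{69148626984}{522971043009481} + \frac{2 \sqrt{390}}{522971043009481} \approx -0.00013222$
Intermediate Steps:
$M = 3024$ ($M = -36 + 4 \cdot 45 \left(-25 + 42\right) = -36 + 4 \cdot 45 \cdot 17 = -36 + 4 \cdot 765 = -36 + 3060 = 3024$)
$A = \frac{1}{3024 + 2 \sqrt{390}}$ ($A = \frac{1}{\sqrt{- 40 \left(1 - 40\right)} + 3024} = \frac{1}{\sqrt{\left(-40\right) \left(-39\right)} + 3024} = \frac{1}{\sqrt{1560} + 3024} = \frac{1}{2 \sqrt{390} + 3024} = \frac{1}{3024 + 2 \sqrt{390}} \approx 0.00032642$)
$\frac{1}{-7563 + A} = \frac{1}{-7563 + \left(\frac{126}{380959} - \frac{\sqrt{390}}{4571508}\right)} = \frac{1}{- \frac{2881192791}{380959} - \frac{\sqrt{390}}{4571508}}$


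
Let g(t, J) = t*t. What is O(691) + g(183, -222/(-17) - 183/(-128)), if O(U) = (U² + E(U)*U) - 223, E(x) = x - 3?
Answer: 986155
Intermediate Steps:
E(x) = -3 + x
g(t, J) = t²
O(U) = -223 + U² + U*(-3 + U) (O(U) = (U² + (-3 + U)*U) - 223 = (U² + U*(-3 + U)) - 223 = -223 + U² + U*(-3 + U))
O(691) + g(183, -222/(-17) - 183/(-128)) = (-223 + 691² + 691*(-3 + 691)) + 183² = (-223 + 477481 + 691*688) + 33489 = (-223 + 477481 + 475408) + 33489 = 952666 + 33489 = 986155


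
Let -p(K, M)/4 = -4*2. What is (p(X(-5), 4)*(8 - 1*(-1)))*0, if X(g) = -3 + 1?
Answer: 0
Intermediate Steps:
X(g) = -2
p(K, M) = 32 (p(K, M) = -(-16)*2 = -4*(-8) = 32)
(p(X(-5), 4)*(8 - 1*(-1)))*0 = (32*(8 - 1*(-1)))*0 = (32*(8 + 1))*0 = (32*9)*0 = 288*0 = 0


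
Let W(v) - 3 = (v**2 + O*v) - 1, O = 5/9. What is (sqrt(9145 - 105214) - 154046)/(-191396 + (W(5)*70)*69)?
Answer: 231069/71354 - 3*I*sqrt(96069)/142708 ≈ 3.2383 - 0.0065157*I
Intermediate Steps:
O = 5/9 (O = 5*(1/9) = 5/9 ≈ 0.55556)
W(v) = 2 + v**2 + 5*v/9 (W(v) = 3 + ((v**2 + 5*v/9) - 1) = 3 + (-1 + v**2 + 5*v/9) = 2 + v**2 + 5*v/9)
(sqrt(9145 - 105214) - 154046)/(-191396 + (W(5)*70)*69) = (sqrt(9145 - 105214) - 154046)/(-191396 + ((2 + 5**2 + (5/9)*5)*70)*69) = (sqrt(-96069) - 154046)/(-191396 + ((2 + 25 + 25/9)*70)*69) = (I*sqrt(96069) - 154046)/(-191396 + ((268/9)*70)*69) = (-154046 + I*sqrt(96069))/(-191396 + (18760/9)*69) = (-154046 + I*sqrt(96069))/(-191396 + 431480/3) = (-154046 + I*sqrt(96069))/(-142708/3) = (-154046 + I*sqrt(96069))*(-3/142708) = 231069/71354 - 3*I*sqrt(96069)/142708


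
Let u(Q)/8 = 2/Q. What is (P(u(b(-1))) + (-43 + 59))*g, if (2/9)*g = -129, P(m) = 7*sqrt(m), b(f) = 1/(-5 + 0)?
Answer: -9288 - 16254*I*sqrt(5) ≈ -9288.0 - 36345.0*I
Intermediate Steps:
b(f) = -1/5 (b(f) = 1/(-5) = -1/5)
u(Q) = 16/Q (u(Q) = 8*(2/Q) = 16/Q)
g = -1161/2 (g = (9/2)*(-129) = -1161/2 ≈ -580.50)
(P(u(b(-1))) + (-43 + 59))*g = (7*sqrt(16/(-1/5)) + (-43 + 59))*(-1161/2) = (7*sqrt(16*(-5)) + 16)*(-1161/2) = (7*sqrt(-80) + 16)*(-1161/2) = (7*(4*I*sqrt(5)) + 16)*(-1161/2) = (28*I*sqrt(5) + 16)*(-1161/2) = (16 + 28*I*sqrt(5))*(-1161/2) = -9288 - 16254*I*sqrt(5)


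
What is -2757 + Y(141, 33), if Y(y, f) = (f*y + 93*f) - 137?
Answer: 4828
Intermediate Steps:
Y(y, f) = -137 + 93*f + f*y (Y(y, f) = (93*f + f*y) - 137 = -137 + 93*f + f*y)
-2757 + Y(141, 33) = -2757 + (-137 + 93*33 + 33*141) = -2757 + (-137 + 3069 + 4653) = -2757 + 7585 = 4828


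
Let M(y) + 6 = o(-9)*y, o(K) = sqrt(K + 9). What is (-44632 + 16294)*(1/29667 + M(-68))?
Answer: 1681397446/9889 ≈ 1.7003e+5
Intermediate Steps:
o(K) = sqrt(9 + K)
M(y) = -6 (M(y) = -6 + sqrt(9 - 9)*y = -6 + sqrt(0)*y = -6 + 0*y = -6 + 0 = -6)
(-44632 + 16294)*(1/29667 + M(-68)) = (-44632 + 16294)*(1/29667 - 6) = -28338*(1/29667 - 6) = -28338*(-178001/29667) = 1681397446/9889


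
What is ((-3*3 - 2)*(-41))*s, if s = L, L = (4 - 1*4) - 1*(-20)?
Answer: 9020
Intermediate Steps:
L = 20 (L = (4 - 4) + 20 = 0 + 20 = 20)
s = 20
((-3*3 - 2)*(-41))*s = ((-3*3 - 2)*(-41))*20 = ((-9 - 2)*(-41))*20 = -11*(-41)*20 = 451*20 = 9020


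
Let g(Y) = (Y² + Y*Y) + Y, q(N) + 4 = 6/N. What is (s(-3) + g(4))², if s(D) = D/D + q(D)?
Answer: 961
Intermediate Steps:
q(N) = -4 + 6/N
s(D) = -3 + 6/D (s(D) = D/D + (-4 + 6/D) = 1 + (-4 + 6/D) = -3 + 6/D)
g(Y) = Y + 2*Y² (g(Y) = (Y² + Y²) + Y = 2*Y² + Y = Y + 2*Y²)
(s(-3) + g(4))² = ((-3 + 6/(-3)) + 4*(1 + 2*4))² = ((-3 + 6*(-⅓)) + 4*(1 + 8))² = ((-3 - 2) + 4*9)² = (-5 + 36)² = 31² = 961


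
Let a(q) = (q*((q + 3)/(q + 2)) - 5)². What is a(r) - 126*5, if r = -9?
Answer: -22949/49 ≈ -468.35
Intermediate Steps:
a(q) = (-5 + q*(3 + q)/(2 + q))² (a(q) = (q*((3 + q)/(2 + q)) - 5)² = (q*(3 + q)/(2 + q) - 5)² = (-5 + q*(3 + q)/(2 + q))²)
a(r) - 126*5 = (10 - 1*(-9)² + 2*(-9))²/(2 - 9)² - 126*5 = (10 - 1*81 - 18)²/(-7)² - 630 = (10 - 81 - 18)²/49 - 630 = (1/49)*(-89)² - 630 = (1/49)*7921 - 630 = 7921/49 - 630 = -22949/49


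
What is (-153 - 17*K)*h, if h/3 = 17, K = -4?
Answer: -4335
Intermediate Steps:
h = 51 (h = 3*17 = 51)
(-153 - 17*K)*h = (-153 - 17*(-4))*51 = (-153 + 68)*51 = -85*51 = -4335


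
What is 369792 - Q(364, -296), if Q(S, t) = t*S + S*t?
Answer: 585280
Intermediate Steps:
Q(S, t) = 2*S*t (Q(S, t) = S*t + S*t = 2*S*t)
369792 - Q(364, -296) = 369792 - 2*364*(-296) = 369792 - 1*(-215488) = 369792 + 215488 = 585280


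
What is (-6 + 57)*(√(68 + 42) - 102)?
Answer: -5202 + 51*√110 ≈ -4667.1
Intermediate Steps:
(-6 + 57)*(√(68 + 42) - 102) = 51*(√110 - 102) = 51*(-102 + √110) = -5202 + 51*√110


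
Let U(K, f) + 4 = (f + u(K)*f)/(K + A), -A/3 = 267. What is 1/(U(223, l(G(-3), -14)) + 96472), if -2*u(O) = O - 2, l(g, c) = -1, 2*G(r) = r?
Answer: 1156/111516789 ≈ 1.0366e-5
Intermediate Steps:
G(r) = r/2
A = -801 (A = -3*267 = -801)
u(O) = 1 - O/2 (u(O) = -(O - 2)/2 = -(-2 + O)/2 = 1 - O/2)
U(K, f) = -4 + (f + f*(1 - K/2))/(-801 + K) (U(K, f) = -4 + (f + (1 - K/2)*f)/(K - 801) = -4 + (f + f*(1 - K/2))/(-801 + K))
1/(U(223, l(G(-3), -14)) + 96472) = 1/((6408 - 8*223 + 4*(-1) - 1*223*(-1))/(2*(-801 + 223)) + 96472) = 1/((1/2)*(6408 - 1784 - 4 + 223)/(-578) + 96472) = 1/((1/2)*(-1/578)*4843 + 96472) = 1/(-4843/1156 + 96472) = 1/(111516789/1156) = 1156/111516789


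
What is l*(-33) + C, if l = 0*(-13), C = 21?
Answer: 21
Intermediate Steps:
l = 0
l*(-33) + C = 0*(-33) + 21 = 0 + 21 = 21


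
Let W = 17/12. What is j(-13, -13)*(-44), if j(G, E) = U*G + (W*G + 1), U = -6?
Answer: -7997/3 ≈ -2665.7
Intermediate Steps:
W = 17/12 (W = 17*(1/12) = 17/12 ≈ 1.4167)
j(G, E) = 1 - 55*G/12 (j(G, E) = -6*G + (17*G/12 + 1) = -6*G + (1 + 17*G/12) = 1 - 55*G/12)
j(-13, -13)*(-44) = (1 - 55/12*(-13))*(-44) = (1 + 715/12)*(-44) = (727/12)*(-44) = -7997/3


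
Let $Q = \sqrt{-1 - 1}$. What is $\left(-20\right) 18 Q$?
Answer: $- 360 i \sqrt{2} \approx - 509.12 i$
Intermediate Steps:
$Q = i \sqrt{2}$ ($Q = \sqrt{-2} = i \sqrt{2} \approx 1.4142 i$)
$\left(-20\right) 18 Q = \left(-20\right) 18 i \sqrt{2} = - 360 i \sqrt{2}$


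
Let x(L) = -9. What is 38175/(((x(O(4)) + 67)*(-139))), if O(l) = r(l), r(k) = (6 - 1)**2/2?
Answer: -38175/8062 ≈ -4.7352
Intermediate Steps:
r(k) = 25/2 (r(k) = 5**2*(1/2) = 25*(1/2) = 25/2)
O(l) = 25/2
38175/(((x(O(4)) + 67)*(-139))) = 38175/(((-9 + 67)*(-139))) = 38175/((58*(-139))) = 38175/(-8062) = 38175*(-1/8062) = -38175/8062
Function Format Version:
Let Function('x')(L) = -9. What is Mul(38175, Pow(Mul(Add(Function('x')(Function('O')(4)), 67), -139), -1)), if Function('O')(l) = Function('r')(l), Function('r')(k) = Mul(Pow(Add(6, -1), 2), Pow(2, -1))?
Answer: Rational(-38175, 8062) ≈ -4.7352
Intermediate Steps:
Function('r')(k) = Rational(25, 2) (Function('r')(k) = Mul(Pow(5, 2), Rational(1, 2)) = Mul(25, Rational(1, 2)) = Rational(25, 2))
Function('O')(l) = Rational(25, 2)
Mul(38175, Pow(Mul(Add(Function('x')(Function('O')(4)), 67), -139), -1)) = Mul(38175, Pow(Mul(Add(-9, 67), -139), -1)) = Mul(38175, Pow(Mul(58, -139), -1)) = Mul(38175, Pow(-8062, -1)) = Mul(38175, Rational(-1, 8062)) = Rational(-38175, 8062)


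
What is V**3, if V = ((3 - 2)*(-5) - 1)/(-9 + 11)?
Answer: -27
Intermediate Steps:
V = -3 (V = (1*(-5) - 1)/2 = (-5 - 1)*(1/2) = -6*1/2 = -3)
V**3 = (-3)**3 = -27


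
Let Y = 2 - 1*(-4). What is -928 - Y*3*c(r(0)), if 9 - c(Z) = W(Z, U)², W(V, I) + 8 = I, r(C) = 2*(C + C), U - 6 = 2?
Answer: -1090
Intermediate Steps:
U = 8 (U = 6 + 2 = 8)
Y = 6 (Y = 2 + 4 = 6)
r(C) = 4*C (r(C) = 2*(2*C) = 4*C)
W(V, I) = -8 + I
c(Z) = 9 (c(Z) = 9 - (-8 + 8)² = 9 - 1*0² = 9 - 1*0 = 9 + 0 = 9)
-928 - Y*3*c(r(0)) = -928 - 6*3*9 = -928 - 18*9 = -928 - 1*162 = -928 - 162 = -1090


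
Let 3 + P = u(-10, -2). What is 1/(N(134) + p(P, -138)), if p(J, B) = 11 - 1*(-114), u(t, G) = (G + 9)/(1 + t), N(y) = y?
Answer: 1/259 ≈ 0.0038610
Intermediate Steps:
u(t, G) = (9 + G)/(1 + t)
P = -34/9 (P = -3 + (9 - 2)/(1 - 10) = -3 + 7/(-9) = -3 - ⅑*7 = -3 - 7/9 = -34/9 ≈ -3.7778)
p(J, B) = 125 (p(J, B) = 11 + 114 = 125)
1/(N(134) + p(P, -138)) = 1/(134 + 125) = 1/259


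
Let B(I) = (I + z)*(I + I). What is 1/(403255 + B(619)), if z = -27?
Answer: 1/1136151 ≈ 8.8016e-7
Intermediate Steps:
B(I) = 2*I*(-27 + I) (B(I) = (I - 27)*(I + I) = (-27 + I)*(2*I) = 2*I*(-27 + I))
1/(403255 + B(619)) = 1/(403255 + 2*619*(-27 + 619)) = 1/(403255 + 2*619*592) = 1/(403255 + 732896) = 1/1136151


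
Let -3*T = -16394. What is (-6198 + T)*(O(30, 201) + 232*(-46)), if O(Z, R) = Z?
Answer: 23412400/3 ≈ 7.8041e+6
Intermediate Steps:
T = 16394/3 (T = -⅓*(-16394) = 16394/3 ≈ 5464.7)
(-6198 + T)*(O(30, 201) + 232*(-46)) = (-6198 + 16394/3)*(30 + 232*(-46)) = -2200*(30 - 10672)/3 = -2200/3*(-10642) = 23412400/3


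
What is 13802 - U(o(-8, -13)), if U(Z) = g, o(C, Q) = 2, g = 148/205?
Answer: 2829262/205 ≈ 13801.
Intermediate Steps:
g = 148/205 (g = 148*(1/205) = 148/205 ≈ 0.72195)
U(Z) = 148/205
13802 - U(o(-8, -13)) = 13802 - 1*148/205 = 13802 - 148/205 = 2829262/205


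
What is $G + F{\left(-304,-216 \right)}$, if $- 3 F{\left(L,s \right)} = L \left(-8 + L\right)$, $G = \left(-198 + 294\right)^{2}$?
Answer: $-22400$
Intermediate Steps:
$G = 9216$ ($G = 96^{2} = 9216$)
$F{\left(L,s \right)} = - \frac{L \left(-8 + L\right)}{3}$
$G + F{\left(-304,-216 \right)} = 9216 + \frac{1}{3} \left(-304\right) \left(8 - -304\right) = 9216 + \frac{1}{3} \left(-304\right) \left(8 + 304\right) = 9216 + \frac{1}{3} \left(-304\right) 312 = 9216 - 31616 = -22400$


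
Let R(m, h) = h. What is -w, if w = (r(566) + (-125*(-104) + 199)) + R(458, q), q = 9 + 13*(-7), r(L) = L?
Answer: -13683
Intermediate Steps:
q = -82 (q = 9 - 91 = -82)
w = 13683 (w = (566 + (-125*(-104) + 199)) - 82 = (566 + (13000 + 199)) - 82 = (566 + 13199) - 82 = 13765 - 82 = 13683)
-w = -1*13683 = -13683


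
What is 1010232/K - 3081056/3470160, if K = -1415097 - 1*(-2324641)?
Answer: 5494614677/24658306305 ≈ 0.22283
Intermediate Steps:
K = 909544 (K = -1415097 + 2324641 = 909544)
1010232/K - 3081056/3470160 = 1010232/909544 - 3081056/3470160 = 1010232*(1/909544) - 3081056*1/3470160 = 126279/113693 - 192566/216885 = 5494614677/24658306305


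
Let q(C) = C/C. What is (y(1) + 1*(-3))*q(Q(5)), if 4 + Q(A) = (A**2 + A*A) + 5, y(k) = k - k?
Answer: -3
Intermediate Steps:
y(k) = 0
Q(A) = 1 + 2*A**2 (Q(A) = -4 + ((A**2 + A*A) + 5) = -4 + ((A**2 + A**2) + 5) = -4 + (2*A**2 + 5) = -4 + (5 + 2*A**2) = 1 + 2*A**2)
q(C) = 1
(y(1) + 1*(-3))*q(Q(5)) = (0 + 1*(-3))*1 = (0 - 3)*1 = -3*1 = -3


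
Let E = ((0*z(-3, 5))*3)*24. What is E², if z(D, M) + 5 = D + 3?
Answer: 0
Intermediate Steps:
z(D, M) = -2 + D (z(D, M) = -5 + (D + 3) = -5 + (3 + D) = -2 + D)
E = 0 (E = ((0*(-2 - 3))*3)*24 = ((0*(-5))*3)*24 = (0*3)*24 = 0*24 = 0)
E² = 0² = 0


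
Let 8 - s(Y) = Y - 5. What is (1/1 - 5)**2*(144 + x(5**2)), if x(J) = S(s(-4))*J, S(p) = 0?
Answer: 2304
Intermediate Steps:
s(Y) = 13 - Y (s(Y) = 8 - (Y - 5) = 8 - (-5 + Y) = 8 + (5 - Y) = 13 - Y)
x(J) = 0 (x(J) = 0*J = 0)
(1/1 - 5)**2*(144 + x(5**2)) = (1/1 - 5)**2*(144 + 0) = (1 - 5)**2*144 = (-4)**2*144 = 16*144 = 2304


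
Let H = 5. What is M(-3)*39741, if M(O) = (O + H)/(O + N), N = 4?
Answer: 79482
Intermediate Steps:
M(O) = (5 + O)/(4 + O) (M(O) = (O + 5)/(O + 4) = (5 + O)/(4 + O))
M(-3)*39741 = ((5 - 3)/(4 - 3))*39741 = (2/1)*39741 = (1*2)*39741 = 2*39741 = 79482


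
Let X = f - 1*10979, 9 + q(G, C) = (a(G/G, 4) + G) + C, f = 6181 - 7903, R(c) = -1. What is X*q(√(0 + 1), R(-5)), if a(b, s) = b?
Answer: 101608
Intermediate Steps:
f = -1722
q(G, C) = -8 + C + G (q(G, C) = -9 + ((G/G + G) + C) = -9 + ((1 + G) + C) = -9 + (1 + C + G) = -8 + C + G)
X = -12701 (X = -1722 - 1*10979 = -1722 - 10979 = -12701)
X*q(√(0 + 1), R(-5)) = -12701*(-8 - 1 + √(0 + 1)) = -12701*(-8 - 1 + √1) = -12701*(-8 - 1 + 1) = -12701*(-8) = 101608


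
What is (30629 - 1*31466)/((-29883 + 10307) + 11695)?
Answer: 279/2627 ≈ 0.10620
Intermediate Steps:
(30629 - 1*31466)/((-29883 + 10307) + 11695) = (30629 - 31466)/(-19576 + 11695) = -837/(-7881) = -837*(-1/7881) = 279/2627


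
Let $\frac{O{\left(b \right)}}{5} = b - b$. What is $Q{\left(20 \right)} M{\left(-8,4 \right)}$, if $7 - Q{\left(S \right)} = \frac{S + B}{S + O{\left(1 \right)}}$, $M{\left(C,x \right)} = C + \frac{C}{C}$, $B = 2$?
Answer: $- \frac{413}{10} \approx -41.3$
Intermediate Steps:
$M{\left(C,x \right)} = 1 + C$ ($M{\left(C,x \right)} = C + 1 = 1 + C$)
$O{\left(b \right)} = 0$ ($O{\left(b \right)} = 5 \left(b - b\right) = 5 \cdot 0 = 0$)
$Q{\left(S \right)} = 7 - \frac{2 + S}{S}$ ($Q{\left(S \right)} = 7 - \frac{S + 2}{S + 0} = 7 - \frac{2 + S}{S}$)
$Q{\left(20 \right)} M{\left(-8,4 \right)} = \left(6 - \frac{2}{20}\right) \left(1 - 8\right) = \left(6 - \frac{1}{10}\right) \left(-7\right) = \frac{59}{10} \left(-7\right) = - \frac{413}{10}$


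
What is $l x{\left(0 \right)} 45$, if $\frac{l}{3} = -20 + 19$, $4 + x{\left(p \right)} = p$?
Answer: $540$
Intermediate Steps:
$x{\left(p \right)} = -4 + p$
$l = -3$ ($l = 3 \left(-20 + 19\right) = 3 \left(-1\right) = -3$)
$l x{\left(0 \right)} 45 = - 3 \left(-4 + 0\right) 45 = \left(-3\right) \left(-4\right) 45 = 12 \cdot 45 = 540$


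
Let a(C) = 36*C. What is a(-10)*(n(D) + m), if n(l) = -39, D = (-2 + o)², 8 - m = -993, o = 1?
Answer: -346320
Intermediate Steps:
m = 1001 (m = 8 - 1*(-993) = 8 + 993 = 1001)
D = 1 (D = (-2 + 1)² = (-1)² = 1)
a(-10)*(n(D) + m) = (36*(-10))*(-39 + 1001) = -360*962 = -346320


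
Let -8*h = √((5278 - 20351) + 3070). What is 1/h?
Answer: 8*I*√12003/12003 ≈ 0.073021*I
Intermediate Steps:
h = -I*√12003/8 (h = -√((5278 - 20351) + 3070)/8 = -√(-15073 + 3070)/8 = -I*√12003/8 ≈ -13.695*I)
1/h = 1/(-I*√12003/8) = 8*I*√12003/12003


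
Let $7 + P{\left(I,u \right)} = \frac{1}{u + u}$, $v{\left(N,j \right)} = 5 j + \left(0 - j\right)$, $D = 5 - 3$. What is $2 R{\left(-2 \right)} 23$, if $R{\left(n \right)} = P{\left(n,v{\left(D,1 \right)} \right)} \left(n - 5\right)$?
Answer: $\frac{8855}{4} \approx 2213.8$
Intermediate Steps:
$D = 2$ ($D = 5 - 3 = 2$)
$v{\left(N,j \right)} = 4 j$ ($v{\left(N,j \right)} = 5 j - j = 4 j$)
$P{\left(I,u \right)} = -7 + \frac{1}{2 u}$ ($P{\left(I,u \right)} = -7 + \frac{1}{u + u} = -7 + \frac{1}{2 u}$)
$R{\left(n \right)} = \frac{275}{8} - \frac{55 n}{8}$ ($R{\left(n \right)} = \left(-7 + \frac{1}{2 \cdot 4 \cdot 1}\right) \left(n - 5\right) = \left(-7 + \frac{1}{2 \cdot 4}\right) \left(-5 + n\right) = \left(-7 + \frac{1}{2} \cdot \frac{1}{4}\right) \left(-5 + n\right) = \left(-7 + \frac{1}{8}\right) \left(-5 + n\right) = - \frac{55 \left(-5 + n\right)}{8} = \frac{275}{8} - \frac{55 n}{8}$)
$2 R{\left(-2 \right)} 23 = 2 \left(\frac{275}{8} - - \frac{55}{4}\right) 23 = 2 \left(\frac{275}{8} + \frac{55}{4}\right) 23 = 2 \cdot \frac{385}{8} \cdot 23 = \frac{385}{4} \cdot 23 = \frac{8855}{4}$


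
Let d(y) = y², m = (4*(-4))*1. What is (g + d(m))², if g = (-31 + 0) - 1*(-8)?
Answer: 54289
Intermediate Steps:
m = -16 (m = -16*1 = -16)
g = -23 (g = -31 + 8 = -23)
(g + d(m))² = (-23 + (-16)²)² = (-23 + 256)² = 233² = 54289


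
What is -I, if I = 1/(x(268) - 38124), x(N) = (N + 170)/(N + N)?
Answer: 268/10217013 ≈ 2.6231e-5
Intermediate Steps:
x(N) = (170 + N)/(2*N) (x(N) = (170 + N)/((2*N)) = (170 + N)*(1/(2*N)) = (170 + N)/(2*N))
I = -268/10217013 (I = 1/((½)*(170 + 268)/268 - 38124) = 1/((½)*(1/268)*438 - 38124) = 1/(219/268 - 38124) = 1/(-10217013/268) = -268/10217013 ≈ -2.6231e-5)
-I = -1*(-268/10217013) = 268/10217013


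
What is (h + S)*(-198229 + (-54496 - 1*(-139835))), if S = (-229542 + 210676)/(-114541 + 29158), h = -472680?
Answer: 28654760477540/537 ≈ 5.3361e+10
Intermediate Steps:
S = 18866/85383 (S = -18866/(-85383) = -18866*(-1/85383) = 18866/85383 ≈ 0.22096)
(h + S)*(-198229 + (-54496 - 1*(-139835))) = (-472680 + 18866/85383)*(-198229 + (-54496 - 1*(-139835))) = -40358817574*(-198229 + (-54496 + 139835))/85383 = -40358817574*(-198229 + 85339)/85383 = -40358817574/85383*(-112890) = 28654760477540/537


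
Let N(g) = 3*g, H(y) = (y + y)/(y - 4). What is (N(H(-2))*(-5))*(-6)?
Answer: 60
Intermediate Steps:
H(y) = 2*y/(-4 + y) (H(y) = (2*y)/(-4 + y) = 2*y/(-4 + y))
(N(H(-2))*(-5))*(-6) = ((3*(2*(-2)/(-4 - 2)))*(-5))*(-6) = ((3*(2*(-2)/(-6)))*(-5))*(-6) = ((3*(2*(-2)*(-⅙)))*(-5))*(-6) = ((3*(⅔))*(-5))*(-6) = (2*(-5))*(-6) = -10*(-6) = 60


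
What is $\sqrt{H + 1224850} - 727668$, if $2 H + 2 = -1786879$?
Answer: $-727668 + \frac{\sqrt{1325638}}{2} \approx -7.2709 \cdot 10^{5}$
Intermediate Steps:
$H = - \frac{1786881}{2}$ ($H = -1 + \frac{1}{2} \left(-1786879\right) = -1 - \frac{1786879}{2} = - \frac{1786881}{2} \approx -8.9344 \cdot 10^{5}$)
$\sqrt{H + 1224850} - 727668 = \sqrt{- \frac{1786881}{2} + 1224850} - 727668 = \sqrt{\frac{662819}{2}} - 727668 = \frac{\sqrt{1325638}}{2} - 727668 = -727668 + \frac{\sqrt{1325638}}{2}$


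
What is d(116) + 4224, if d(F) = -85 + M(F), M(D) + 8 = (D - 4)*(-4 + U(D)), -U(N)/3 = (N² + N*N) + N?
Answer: -9077725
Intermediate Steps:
U(N) = -6*N² - 3*N (U(N) = -3*((N² + N*N) + N) = -3*((N² + N²) + N) = -3*(2*N² + N) = -3*(N + 2*N²) = -6*N² - 3*N)
M(D) = -8 + (-4 + D)*(-4 - 3*D*(1 + 2*D)) (M(D) = -8 + (D - 4)*(-4 - 3*D*(1 + 2*D)) = -8 + (-4 + D)*(-4 - 3*D*(1 + 2*D)))
d(F) = -77 - 6*F³ + 8*F + 21*F² (d(F) = -85 + (8 - 6*F³ + 8*F + 21*F²) = -77 - 6*F³ + 8*F + 21*F²)
d(116) + 4224 = (-77 - 6*116³ + 8*116 + 21*116²) + 4224 = (-77 - 6*1560896 + 928 + 21*13456) + 4224 = (-77 - 9365376 + 928 + 282576) + 4224 = -9081949 + 4224 = -9077725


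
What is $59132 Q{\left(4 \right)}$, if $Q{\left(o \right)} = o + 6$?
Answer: $591320$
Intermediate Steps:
$Q{\left(o \right)} = 6 + o$
$59132 Q{\left(4 \right)} = 59132 \left(6 + 4\right) = 59132 \cdot 10 = 591320$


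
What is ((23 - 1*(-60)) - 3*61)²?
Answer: 10000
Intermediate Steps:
((23 - 1*(-60)) - 3*61)² = ((23 + 60) - 183)² = (83 - 183)² = (-100)² = 10000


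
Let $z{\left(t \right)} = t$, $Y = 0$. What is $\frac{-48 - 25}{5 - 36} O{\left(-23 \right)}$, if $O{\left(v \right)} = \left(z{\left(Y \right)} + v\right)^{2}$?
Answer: $\frac{38617}{31} \approx 1245.7$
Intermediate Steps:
$O{\left(v \right)} = v^{2}$ ($O{\left(v \right)} = \left(0 + v\right)^{2} = v^{2}$)
$\frac{-48 - 25}{5 - 36} O{\left(-23 \right)} = \frac{-48 - 25}{5 - 36} \left(-23\right)^{2} = - \frac{73}{-31} \cdot 529 = \left(-73\right) \left(- \frac{1}{31}\right) 529 = \frac{73}{31} \cdot 529 = \frac{38617}{31}$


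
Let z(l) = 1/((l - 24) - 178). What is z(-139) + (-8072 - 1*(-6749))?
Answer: -451144/341 ≈ -1323.0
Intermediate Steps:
z(l) = 1/(-202 + l) (z(l) = 1/((-24 + l) - 178) = 1/(-202 + l))
z(-139) + (-8072 - 1*(-6749)) = 1/(-202 - 139) + (-8072 - 1*(-6749)) = 1/(-341) + (-8072 + 6749) = -1/341 - 1323 = -451144/341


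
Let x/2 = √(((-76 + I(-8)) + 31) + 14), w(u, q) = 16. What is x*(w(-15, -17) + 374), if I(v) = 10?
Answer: 780*I*√21 ≈ 3574.4*I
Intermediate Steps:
x = 2*I*√21 (x = 2*√(((-76 + 10) + 31) + 14) = 2*√((-66 + 31) + 14) = 2*√(-35 + 14) = 2*√(-21) = 2*(I*√21) = 2*I*√21 ≈ 9.1651*I)
x*(w(-15, -17) + 374) = (2*I*√21)*(16 + 374) = (2*I*√21)*390 = 780*I*√21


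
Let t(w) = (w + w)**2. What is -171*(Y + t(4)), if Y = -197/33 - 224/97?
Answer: -10166691/1067 ≈ -9528.3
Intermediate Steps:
t(w) = 4*w**2 (t(w) = (2*w)**2 = 4*w**2)
Y = -26501/3201 (Y = -197*1/33 - 224*1/97 = -197/33 - 224/97 = -26501/3201 ≈ -8.2790)
-171*(Y + t(4)) = -171*(-26501/3201 + 4*4**2) = -171*(-26501/3201 + 4*16) = -171*(-26501/3201 + 64) = -171*178363/3201 = -10166691/1067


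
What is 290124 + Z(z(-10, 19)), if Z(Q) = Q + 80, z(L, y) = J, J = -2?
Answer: 290202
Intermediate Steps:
z(L, y) = -2
Z(Q) = 80 + Q
290124 + Z(z(-10, 19)) = 290124 + (80 - 2) = 290124 + 78 = 290202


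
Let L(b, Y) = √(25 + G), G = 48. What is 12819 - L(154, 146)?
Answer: 12819 - √73 ≈ 12810.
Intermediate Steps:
L(b, Y) = √73 (L(b, Y) = √(25 + 48) = √73)
12819 - L(154, 146) = 12819 - √73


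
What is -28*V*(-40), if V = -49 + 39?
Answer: -11200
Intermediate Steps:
V = -10
-28*V*(-40) = -28*(-10)*(-40) = 280*(-40) = -11200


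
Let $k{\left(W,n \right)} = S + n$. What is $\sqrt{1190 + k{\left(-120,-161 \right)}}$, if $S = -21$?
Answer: $12 \sqrt{7} \approx 31.749$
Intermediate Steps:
$k{\left(W,n \right)} = -21 + n$
$\sqrt{1190 + k{\left(-120,-161 \right)}} = \sqrt{1190 - 182} = \sqrt{1008} = 12 \sqrt{7}$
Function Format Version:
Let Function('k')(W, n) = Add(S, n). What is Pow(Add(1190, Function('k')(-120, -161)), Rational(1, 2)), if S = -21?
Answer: Mul(12, Pow(7, Rational(1, 2))) ≈ 31.749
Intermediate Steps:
Function('k')(W, n) = Add(-21, n)
Pow(Add(1190, Function('k')(-120, -161)), Rational(1, 2)) = Pow(Add(1190, Add(-21, -161)), Rational(1, 2)) = Pow(Add(1190, -182), Rational(1, 2)) = Pow(1008, Rational(1, 2)) = Mul(12, Pow(7, Rational(1, 2)))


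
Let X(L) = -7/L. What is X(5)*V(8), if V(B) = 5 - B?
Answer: 21/5 ≈ 4.2000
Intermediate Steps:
X(5)*V(8) = (-7/5)*(5 - 1*8) = (-7*⅕)*(5 - 8) = -7/5*(-3) = 21/5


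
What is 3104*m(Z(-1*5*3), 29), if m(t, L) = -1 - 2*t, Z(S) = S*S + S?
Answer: -1306784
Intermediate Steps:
Z(S) = S + S² (Z(S) = S² + S = S + S²)
3104*m(Z(-1*5*3), 29) = 3104*(-1 - 2*-1*5*3*(1 - 1*5*3)) = 3104*(-1 - 2*(-5*3)*(1 - 5*3)) = 3104*(-1 - (-30)*(1 - 15)) = 3104*(-1 - (-30)*(-14)) = 3104*(-1 - 2*210) = 3104*(-1 - 420) = 3104*(-421) = -1306784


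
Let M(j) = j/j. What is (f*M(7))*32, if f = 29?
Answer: 928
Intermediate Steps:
M(j) = 1
(f*M(7))*32 = (29*1)*32 = 29*32 = 928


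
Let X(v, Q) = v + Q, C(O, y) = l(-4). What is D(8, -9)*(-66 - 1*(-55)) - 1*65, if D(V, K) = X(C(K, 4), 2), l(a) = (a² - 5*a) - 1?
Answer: -472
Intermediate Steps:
l(a) = -1 + a² - 5*a
C(O, y) = 35 (C(O, y) = -1 + (-4)² - 5*(-4) = -1 + 16 + 20 = 35)
X(v, Q) = Q + v
D(V, K) = 37 (D(V, K) = 2 + 35 = 37)
D(8, -9)*(-66 - 1*(-55)) - 1*65 = 37*(-66 - 1*(-55)) - 1*65 = 37*(-66 + 55) - 65 = 37*(-11) - 65 = -407 - 65 = -472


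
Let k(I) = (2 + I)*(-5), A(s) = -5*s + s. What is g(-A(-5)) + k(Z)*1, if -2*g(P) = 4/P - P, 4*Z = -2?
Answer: -87/5 ≈ -17.400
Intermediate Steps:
A(s) = -4*s
Z = -½ (Z = (¼)*(-2) = -½ ≈ -0.50000)
g(P) = P/2 - 2/P (g(P) = -(4/P - P)/2 = -(-P + 4/P)/2 = P/2 - 2/P)
k(I) = -10 - 5*I
g(-A(-5)) + k(Z)*1 = ((-(-4)*(-5))/2 - 2/((-(-4)*(-5)))) + (-10 - 5*(-½))*1 = ((-1*20)/2 - 2/((-1*20))) + (-10 + 5/2)*1 = ((½)*(-20) - 2/(-20)) - 15/2*1 = (-10 - 2*(-1/20)) - 15/2 = (-10 + ⅒) - 15/2 = -99/10 - 15/2 = -87/5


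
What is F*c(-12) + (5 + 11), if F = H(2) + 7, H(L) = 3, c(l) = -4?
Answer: -24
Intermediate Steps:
F = 10 (F = 3 + 7 = 10)
F*c(-12) + (5 + 11) = 10*(-4) + (5 + 11) = -40 + 16 = -24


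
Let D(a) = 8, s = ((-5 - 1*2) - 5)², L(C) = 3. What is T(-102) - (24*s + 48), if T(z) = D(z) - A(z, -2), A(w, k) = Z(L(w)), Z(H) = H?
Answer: -3499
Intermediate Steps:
s = 144 (s = ((-5 - 2) - 5)² = (-7 - 5)² = (-12)² = 144)
A(w, k) = 3
T(z) = 5 (T(z) = 8 - 1*3 = 8 - 3 = 5)
T(-102) - (24*s + 48) = 5 - (24*144 + 48) = 5 - (3456 + 48) = 5 - 1*3504 = 5 - 3504 = -3499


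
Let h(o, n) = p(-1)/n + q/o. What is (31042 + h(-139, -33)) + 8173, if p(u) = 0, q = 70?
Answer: 5450815/139 ≈ 39215.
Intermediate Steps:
h(o, n) = 70/o (h(o, n) = 0/n + 70/o = 0 + 70/o = 70/o)
(31042 + h(-139, -33)) + 8173 = (31042 + 70/(-139)) + 8173 = (31042 + 70*(-1/139)) + 8173 = (31042 - 70/139) + 8173 = 4314768/139 + 8173 = 5450815/139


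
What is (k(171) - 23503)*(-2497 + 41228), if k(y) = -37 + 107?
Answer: -907583523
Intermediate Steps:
k(y) = 70
(k(171) - 23503)*(-2497 + 41228) = (70 - 23503)*(-2497 + 41228) = -23433*38731 = -907583523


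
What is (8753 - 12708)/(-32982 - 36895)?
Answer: 3955/69877 ≈ 0.056599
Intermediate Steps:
(8753 - 12708)/(-32982 - 36895) = -3955/(-69877) = -3955*(-1/69877) = 3955/69877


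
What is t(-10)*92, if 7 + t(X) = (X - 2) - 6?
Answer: -2300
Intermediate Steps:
t(X) = -15 + X (t(X) = -7 + ((X - 2) - 6) = -7 + ((-2 + X) - 6) = -7 + (-8 + X) = -15 + X)
t(-10)*92 = (-15 - 10)*92 = -25*92 = -2300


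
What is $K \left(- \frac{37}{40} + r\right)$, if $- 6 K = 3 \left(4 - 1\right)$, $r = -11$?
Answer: $\frac{1431}{80} \approx 17.888$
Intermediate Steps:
$K = - \frac{3}{2}$ ($K = - \frac{3 \left(4 - 1\right)}{6} = - \frac{3 \cdot 3}{6} = \left(- \frac{1}{6}\right) 9 = - \frac{3}{2} \approx -1.5$)
$K \left(- \frac{37}{40} + r\right) = - \frac{3 \left(- \frac{37}{40} - 11\right)}{2} = \left(- \frac{3}{2}\right) \left(- \frac{477}{40}\right) = \frac{1431}{80}$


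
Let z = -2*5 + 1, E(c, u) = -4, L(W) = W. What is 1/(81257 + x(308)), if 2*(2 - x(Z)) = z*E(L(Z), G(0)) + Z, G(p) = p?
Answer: 1/81087 ≈ 1.2332e-5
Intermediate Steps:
z = -9 (z = -10 + 1 = -9)
x(Z) = -16 - Z/2 (x(Z) = 2 - (-9*(-4) + Z)/2 = 2 - (36 + Z)/2 = 2 + (-18 - Z/2) = -16 - Z/2)
1/(81257 + x(308)) = 1/(81257 + (-16 - 1/2*308)) = 1/(81257 + (-16 - 154)) = 1/(81257 - 170) = 1/81087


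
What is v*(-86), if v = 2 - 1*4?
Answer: 172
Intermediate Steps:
v = -2 (v = 2 - 4 = -2)
v*(-86) = -2*(-86) = 172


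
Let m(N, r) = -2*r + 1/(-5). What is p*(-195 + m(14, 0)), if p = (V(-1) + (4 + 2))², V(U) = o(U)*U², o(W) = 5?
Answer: -118096/5 ≈ -23619.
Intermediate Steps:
V(U) = 5*U²
m(N, r) = -⅕ - 2*r (m(N, r) = -2*r - ⅕ = -⅕ - 2*r)
p = 121 (p = (5*(-1)² + (4 + 2))² = (5*1 + 6)² = (5 + 6)² = 11² = 121)
p*(-195 + m(14, 0)) = 121*(-195 + (-⅕ - 2*0)) = 121*(-195 + (-⅕ + 0)) = 121*(-195 - ⅕) = 121*(-976/5) = -118096/5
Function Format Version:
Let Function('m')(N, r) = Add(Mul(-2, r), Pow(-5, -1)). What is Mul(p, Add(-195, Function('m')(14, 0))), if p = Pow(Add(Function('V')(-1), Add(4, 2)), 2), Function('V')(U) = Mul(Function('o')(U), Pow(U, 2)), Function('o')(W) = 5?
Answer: Rational(-118096, 5) ≈ -23619.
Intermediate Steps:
Function('V')(U) = Mul(5, Pow(U, 2))
Function('m')(N, r) = Add(Rational(-1, 5), Mul(-2, r)) (Function('m')(N, r) = Add(Mul(-2, r), Rational(-1, 5)) = Add(Rational(-1, 5), Mul(-2, r)))
p = 121 (p = Pow(Add(Mul(5, Pow(-1, 2)), Add(4, 2)), 2) = Pow(Add(Mul(5, 1), 6), 2) = Pow(Add(5, 6), 2) = Pow(11, 2) = 121)
Mul(p, Add(-195, Function('m')(14, 0))) = Mul(121, Add(-195, Add(Rational(-1, 5), Mul(-2, 0)))) = Mul(121, Add(-195, Add(Rational(-1, 5), 0))) = Mul(121, Add(-195, Rational(-1, 5))) = Mul(121, Rational(-976, 5)) = Rational(-118096, 5)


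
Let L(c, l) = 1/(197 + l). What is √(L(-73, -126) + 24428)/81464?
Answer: √123141619/5783944 ≈ 0.0019186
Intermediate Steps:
√(L(-73, -126) + 24428)/81464 = √(1/(197 - 126) + 24428)/81464 = √(1/71 + 24428)*(1/81464) = √(1734389/71)*(1/81464) = (√123141619/71)*(1/81464) = √123141619/5783944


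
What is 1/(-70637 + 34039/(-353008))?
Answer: -353008/24935460135 ≈ -1.4157e-5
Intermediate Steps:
1/(-70637 + 34039/(-353008)) = 1/(-70637 + 34039*(-1/353008)) = 1/(-70637 - 34039/353008) = 1/(-24935460135/353008) = -353008/24935460135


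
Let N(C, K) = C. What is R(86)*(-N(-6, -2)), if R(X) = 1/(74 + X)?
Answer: 3/80 ≈ 0.037500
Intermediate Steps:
R(86)*(-N(-6, -2)) = (-1*(-6))/(74 + 86) = 6/160 = (1/160)*6 = 3/80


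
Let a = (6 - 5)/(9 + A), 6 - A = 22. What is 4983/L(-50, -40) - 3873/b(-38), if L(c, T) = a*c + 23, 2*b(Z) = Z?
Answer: 1479942/4009 ≈ 369.15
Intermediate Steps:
A = -16 (A = 6 - 1*22 = 6 - 22 = -16)
b(Z) = Z/2
a = -⅐ (a = (6 - 5)/(9 - 16) = 1/(-7) = 1*(-⅐) = -⅐ ≈ -0.14286)
L(c, T) = 23 - c/7 (L(c, T) = -c/7 + 23 = 23 - c/7)
4983/L(-50, -40) - 3873/b(-38) = 4983/(23 - ⅐*(-50)) - 3873/((½)*(-38)) = 4983/(23 + 50/7) - 3873/(-19) = 4983/(211/7) - 3873*(-1/19) = 4983*(7/211) + 3873/19 = 34881/211 + 3873/19 = 1479942/4009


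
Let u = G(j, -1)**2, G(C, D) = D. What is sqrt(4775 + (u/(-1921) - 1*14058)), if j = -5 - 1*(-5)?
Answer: 2*I*sqrt(8564127281)/1921 ≈ 96.348*I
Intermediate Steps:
j = 0 (j = -5 + 5 = 0)
u = 1 (u = (-1)**2 = 1)
sqrt(4775 + (u/(-1921) - 1*14058)) = sqrt(4775 + (1/(-1921) - 1*14058)) = sqrt(4775 + (1*(-1/1921) - 14058)) = sqrt(4775 + (-1/1921 - 14058)) = sqrt(4775 - 27005419/1921) = sqrt(-17832644/1921) = 2*I*sqrt(8564127281)/1921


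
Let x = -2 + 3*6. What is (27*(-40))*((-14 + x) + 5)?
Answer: -7560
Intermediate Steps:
x = 16 (x = -2 + 18 = 16)
(27*(-40))*((-14 + x) + 5) = (27*(-40))*((-14 + 16) + 5) = -1080*(2 + 5) = -1080*7 = -7560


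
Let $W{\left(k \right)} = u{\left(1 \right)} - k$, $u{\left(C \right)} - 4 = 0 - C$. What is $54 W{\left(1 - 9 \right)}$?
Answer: $594$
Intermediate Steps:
$u{\left(C \right)} = 4 - C$ ($u{\left(C \right)} = 4 + \left(0 - C\right) = 4 - C$)
$W{\left(k \right)} = 3 - k$ ($W{\left(k \right)} = \left(4 - 1\right) - k = 3 - k$)
$54 W{\left(1 - 9 \right)} = 54 \left(3 - \left(1 - 9\right)\right) = 54 \left(3 - -8\right) = 54 \left(3 + 8\right) = 54 \cdot 11 = 594$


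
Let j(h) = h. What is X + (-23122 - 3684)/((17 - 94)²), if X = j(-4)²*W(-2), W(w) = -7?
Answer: -690854/5929 ≈ -116.52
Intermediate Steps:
X = -112 (X = (-4)²*(-7) = 16*(-7) = -112)
X + (-23122 - 3684)/((17 - 94)²) = -112 + (-23122 - 3684)/((17 - 94)²) = -112 - 26806/((-77)²) = -112 - 26806/5929 = -690854/5929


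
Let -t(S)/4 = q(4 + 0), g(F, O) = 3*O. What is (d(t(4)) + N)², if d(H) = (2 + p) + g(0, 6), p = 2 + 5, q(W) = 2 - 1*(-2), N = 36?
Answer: 3969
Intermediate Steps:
q(W) = 4 (q(W) = 2 + 2 = 4)
p = 7
t(S) = -16 (t(S) = -4*4 = -16)
d(H) = 27 (d(H) = (2 + 7) + 3*6 = 9 + 18 = 27)
(d(t(4)) + N)² = (27 + 36)² = 63² = 3969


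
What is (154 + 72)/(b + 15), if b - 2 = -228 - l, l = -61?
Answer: -113/75 ≈ -1.5067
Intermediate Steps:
b = -165 (b = 2 + (-228 - 1*(-61)) = 2 + (-228 + 61) = 2 - 167 = -165)
(154 + 72)/(b + 15) = (154 + 72)/(-165 + 15) = 226/(-150) = 226*(-1/150) = -113/75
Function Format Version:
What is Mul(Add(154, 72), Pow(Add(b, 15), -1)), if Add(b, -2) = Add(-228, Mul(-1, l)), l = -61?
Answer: Rational(-113, 75) ≈ -1.5067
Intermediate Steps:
b = -165 (b = Add(2, Add(-228, Mul(-1, -61))) = Add(2, Add(-228, 61)) = Add(2, -167) = -165)
Mul(Add(154, 72), Pow(Add(b, 15), -1)) = Mul(Add(154, 72), Pow(Add(-165, 15), -1)) = Mul(226, Pow(-150, -1)) = Mul(226, Rational(-1, 150)) = Rational(-113, 75)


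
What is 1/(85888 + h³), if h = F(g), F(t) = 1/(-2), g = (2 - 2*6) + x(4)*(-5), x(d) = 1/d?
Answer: 8/687103 ≈ 1.1643e-5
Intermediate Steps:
g = -45/4 (g = (2 - 2*6) - 5/4 = (2 - 12) + (¼)*(-5) = -10 - 5/4 = -45/4 ≈ -11.250)
F(t) = -½
h = -½ ≈ -0.50000
1/(85888 + h³) = 1/(85888 + (-½)³) = 1/(85888 - ⅛) = 1/(687103/8) = 8/687103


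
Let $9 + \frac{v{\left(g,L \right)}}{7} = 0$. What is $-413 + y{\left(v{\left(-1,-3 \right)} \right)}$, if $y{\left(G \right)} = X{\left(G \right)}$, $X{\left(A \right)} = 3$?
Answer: $-410$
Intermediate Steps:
$v{\left(g,L \right)} = -63$ ($v{\left(g,L \right)} = -63 + 7 \cdot 0 = -63 + 0 = -63$)
$y{\left(G \right)} = 3$
$-413 + y{\left(v{\left(-1,-3 \right)} \right)} = -413 + 3 = -410$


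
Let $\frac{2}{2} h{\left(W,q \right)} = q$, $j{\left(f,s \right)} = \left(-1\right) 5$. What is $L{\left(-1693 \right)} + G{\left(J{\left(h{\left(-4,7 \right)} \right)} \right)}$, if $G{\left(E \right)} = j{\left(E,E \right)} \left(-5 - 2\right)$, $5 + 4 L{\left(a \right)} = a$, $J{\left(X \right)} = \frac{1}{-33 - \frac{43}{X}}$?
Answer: $- \frac{779}{2} \approx -389.5$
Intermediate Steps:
$j{\left(f,s \right)} = -5$
$h{\left(W,q \right)} = q$
$L{\left(a \right)} = - \frac{5}{4} + \frac{a}{4}$
$G{\left(E \right)} = 35$ ($G{\left(E \right)} = - 5 \left(-5 - 2\right) = \left(-5\right) \left(-7\right) = 35$)
$L{\left(-1693 \right)} + G{\left(J{\left(h{\left(-4,7 \right)} \right)} \right)} = \left(- \frac{5}{4} + \frac{1}{4} \left(-1693\right)\right) + 35 = \left(- \frac{5}{4} - \frac{1693}{4}\right) + 35 = - \frac{849}{2} + 35 = - \frac{779}{2}$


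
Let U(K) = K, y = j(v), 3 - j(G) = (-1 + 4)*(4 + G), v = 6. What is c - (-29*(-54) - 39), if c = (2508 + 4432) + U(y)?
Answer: 5386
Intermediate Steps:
j(G) = -9 - 3*G (j(G) = 3 - (-1 + 4)*(4 + G) = 3 - 3*(4 + G) = 3 - (12 + 3*G) = 3 + (-12 - 3*G) = -9 - 3*G)
y = -27 (y = -9 - 3*6 = -9 - 18 = -27)
c = 6913 (c = (2508 + 4432) - 27 = 6940 - 27 = 6913)
c - (-29*(-54) - 39) = 6913 - (-29*(-54) - 39) = 6913 - (1566 - 39) = 6913 - 1*1527 = 6913 - 1527 = 5386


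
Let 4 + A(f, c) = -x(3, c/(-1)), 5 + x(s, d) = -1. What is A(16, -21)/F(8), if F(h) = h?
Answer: ¼ ≈ 0.25000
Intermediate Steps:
x(s, d) = -6 (x(s, d) = -5 - 1 = -6)
A(f, c) = 2 (A(f, c) = -4 - 1*(-6) = -4 + 6 = 2)
A(16, -21)/F(8) = 2/8 = 2*(⅛) = ¼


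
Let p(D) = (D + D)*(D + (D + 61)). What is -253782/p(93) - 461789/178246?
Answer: -11075189435/1364829622 ≈ -8.1147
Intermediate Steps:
p(D) = 2*D*(61 + 2*D) (p(D) = (2*D)*(D + (61 + D)) = (2*D)*(61 + 2*D) = 2*D*(61 + 2*D))
-253782/p(93) - 461789/178246 = -253782*1/(186*(61 + 2*93)) - 461789/178246 = -253782*1/(186*(61 + 186)) - 461789*1/178246 = -253782/(2*93*247) - 461789/178246 = -253782/45942 - 461789/178246 = -253782*1/45942 - 461789/178246 = -42297/7657 - 461789/178246 = -11075189435/1364829622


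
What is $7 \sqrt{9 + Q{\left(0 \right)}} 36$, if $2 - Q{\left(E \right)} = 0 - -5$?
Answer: $252 \sqrt{6} \approx 617.27$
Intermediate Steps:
$Q{\left(E \right)} = -3$ ($Q{\left(E \right)} = 2 - \left(0 - -5\right) = 2 - \left(0 + 5\right) = 2 - 5 = -3$)
$7 \sqrt{9 + Q{\left(0 \right)}} 36 = 7 \sqrt{9 - 3} \cdot 36 = 7 \sqrt{6} \cdot 36 = 252 \sqrt{6}$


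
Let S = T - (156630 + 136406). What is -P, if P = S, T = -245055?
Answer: 538091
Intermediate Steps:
S = -538091 (S = -245055 - (156630 + 136406) = -245055 - 1*293036 = -245055 - 293036 = -538091)
P = -538091
-P = -1*(-538091) = 538091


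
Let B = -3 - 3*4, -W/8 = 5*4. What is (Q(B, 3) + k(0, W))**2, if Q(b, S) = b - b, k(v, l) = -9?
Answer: 81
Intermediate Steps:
W = -160 (W = -40*4 = -8*20 = -160)
B = -15 (B = -3 - 12 = -15)
Q(b, S) = 0
(Q(B, 3) + k(0, W))**2 = (0 - 9)**2 = (-9)**2 = 81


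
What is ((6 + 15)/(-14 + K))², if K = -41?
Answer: 441/3025 ≈ 0.14579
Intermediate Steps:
((6 + 15)/(-14 + K))² = ((6 + 15)/(-14 - 41))² = (21/(-55))² = (21*(-1/55))² = (-21/55)² = 441/3025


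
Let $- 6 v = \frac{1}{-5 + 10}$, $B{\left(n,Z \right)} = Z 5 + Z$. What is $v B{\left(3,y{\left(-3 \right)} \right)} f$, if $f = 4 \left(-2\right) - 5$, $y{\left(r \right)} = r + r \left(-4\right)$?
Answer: $\frac{117}{5} \approx 23.4$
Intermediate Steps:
$y{\left(r \right)} = - 3 r$ ($y{\left(r \right)} = r - 4 r = - 3 r$)
$B{\left(n,Z \right)} = 6 Z$ ($B{\left(n,Z \right)} = 5 Z + Z = 6 Z$)
$f = -13$ ($f = -8 - 5 = -13$)
$v = - \frac{1}{30}$ ($v = - \frac{1}{6 \left(-5 + 10\right)} = - \frac{1}{6 \cdot 5} = \left(- \frac{1}{6}\right) \frac{1}{5} = - \frac{1}{30} \approx -0.033333$)
$v B{\left(3,y{\left(-3 \right)} \right)} f = - \frac{6 \left(\left(-3\right) \left(-3\right)\right)}{30} \left(-13\right) = - \frac{6 \cdot 9}{30} \left(-13\right) = \left(- \frac{1}{30}\right) 54 \left(-13\right) = \left(- \frac{9}{5}\right) \left(-13\right) = \frac{117}{5}$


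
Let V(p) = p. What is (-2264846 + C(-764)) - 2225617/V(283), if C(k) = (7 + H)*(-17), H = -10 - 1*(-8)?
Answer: -643201090/283 ≈ -2.2728e+6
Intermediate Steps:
H = -2 (H = -10 + 8 = -2)
C(k) = -85 (C(k) = (7 - 2)*(-17) = 5*(-17) = -85)
(-2264846 + C(-764)) - 2225617/V(283) = (-2264846 - 85) - 2225617/283 = -2264931 - 2225617*1/283 = -2264931 - 2225617/283 = -643201090/283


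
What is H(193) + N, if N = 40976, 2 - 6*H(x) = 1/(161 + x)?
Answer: 87033731/2124 ≈ 40976.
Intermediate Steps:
H(x) = ⅓ - 1/(6*(161 + x))
H(193) + N = (321 + 2*193)/(6*(161 + 193)) + 40976 = (⅙)*(321 + 386)/354 + 40976 = (⅙)*(1/354)*707 + 40976 = 707/2124 + 40976 = 87033731/2124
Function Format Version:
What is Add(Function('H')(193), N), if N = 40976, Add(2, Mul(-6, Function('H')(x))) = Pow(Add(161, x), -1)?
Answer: Rational(87033731, 2124) ≈ 40976.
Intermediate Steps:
Function('H')(x) = Add(Rational(1, 3), Mul(Rational(-1, 6), Pow(Add(161, x), -1)))
Add(Function('H')(193), N) = Add(Mul(Rational(1, 6), Pow(Add(161, 193), -1), Add(321, Mul(2, 193))), 40976) = Add(Mul(Rational(1, 6), Pow(354, -1), Add(321, 386)), 40976) = Add(Mul(Rational(1, 6), Rational(1, 354), 707), 40976) = Add(Rational(707, 2124), 40976) = Rational(87033731, 2124)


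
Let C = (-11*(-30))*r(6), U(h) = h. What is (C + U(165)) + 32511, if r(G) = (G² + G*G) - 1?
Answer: 56106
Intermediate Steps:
r(G) = -1 + 2*G² (r(G) = (G² + G²) - 1 = 2*G² - 1 = -1 + 2*G²)
C = 23430 (C = (-11*(-30))*(-1 + 2*6²) = 330*(-1 + 2*36) = 330*(-1 + 72) = 330*71 = 23430)
(C + U(165)) + 32511 = (23430 + 165) + 32511 = 23595 + 32511 = 56106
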